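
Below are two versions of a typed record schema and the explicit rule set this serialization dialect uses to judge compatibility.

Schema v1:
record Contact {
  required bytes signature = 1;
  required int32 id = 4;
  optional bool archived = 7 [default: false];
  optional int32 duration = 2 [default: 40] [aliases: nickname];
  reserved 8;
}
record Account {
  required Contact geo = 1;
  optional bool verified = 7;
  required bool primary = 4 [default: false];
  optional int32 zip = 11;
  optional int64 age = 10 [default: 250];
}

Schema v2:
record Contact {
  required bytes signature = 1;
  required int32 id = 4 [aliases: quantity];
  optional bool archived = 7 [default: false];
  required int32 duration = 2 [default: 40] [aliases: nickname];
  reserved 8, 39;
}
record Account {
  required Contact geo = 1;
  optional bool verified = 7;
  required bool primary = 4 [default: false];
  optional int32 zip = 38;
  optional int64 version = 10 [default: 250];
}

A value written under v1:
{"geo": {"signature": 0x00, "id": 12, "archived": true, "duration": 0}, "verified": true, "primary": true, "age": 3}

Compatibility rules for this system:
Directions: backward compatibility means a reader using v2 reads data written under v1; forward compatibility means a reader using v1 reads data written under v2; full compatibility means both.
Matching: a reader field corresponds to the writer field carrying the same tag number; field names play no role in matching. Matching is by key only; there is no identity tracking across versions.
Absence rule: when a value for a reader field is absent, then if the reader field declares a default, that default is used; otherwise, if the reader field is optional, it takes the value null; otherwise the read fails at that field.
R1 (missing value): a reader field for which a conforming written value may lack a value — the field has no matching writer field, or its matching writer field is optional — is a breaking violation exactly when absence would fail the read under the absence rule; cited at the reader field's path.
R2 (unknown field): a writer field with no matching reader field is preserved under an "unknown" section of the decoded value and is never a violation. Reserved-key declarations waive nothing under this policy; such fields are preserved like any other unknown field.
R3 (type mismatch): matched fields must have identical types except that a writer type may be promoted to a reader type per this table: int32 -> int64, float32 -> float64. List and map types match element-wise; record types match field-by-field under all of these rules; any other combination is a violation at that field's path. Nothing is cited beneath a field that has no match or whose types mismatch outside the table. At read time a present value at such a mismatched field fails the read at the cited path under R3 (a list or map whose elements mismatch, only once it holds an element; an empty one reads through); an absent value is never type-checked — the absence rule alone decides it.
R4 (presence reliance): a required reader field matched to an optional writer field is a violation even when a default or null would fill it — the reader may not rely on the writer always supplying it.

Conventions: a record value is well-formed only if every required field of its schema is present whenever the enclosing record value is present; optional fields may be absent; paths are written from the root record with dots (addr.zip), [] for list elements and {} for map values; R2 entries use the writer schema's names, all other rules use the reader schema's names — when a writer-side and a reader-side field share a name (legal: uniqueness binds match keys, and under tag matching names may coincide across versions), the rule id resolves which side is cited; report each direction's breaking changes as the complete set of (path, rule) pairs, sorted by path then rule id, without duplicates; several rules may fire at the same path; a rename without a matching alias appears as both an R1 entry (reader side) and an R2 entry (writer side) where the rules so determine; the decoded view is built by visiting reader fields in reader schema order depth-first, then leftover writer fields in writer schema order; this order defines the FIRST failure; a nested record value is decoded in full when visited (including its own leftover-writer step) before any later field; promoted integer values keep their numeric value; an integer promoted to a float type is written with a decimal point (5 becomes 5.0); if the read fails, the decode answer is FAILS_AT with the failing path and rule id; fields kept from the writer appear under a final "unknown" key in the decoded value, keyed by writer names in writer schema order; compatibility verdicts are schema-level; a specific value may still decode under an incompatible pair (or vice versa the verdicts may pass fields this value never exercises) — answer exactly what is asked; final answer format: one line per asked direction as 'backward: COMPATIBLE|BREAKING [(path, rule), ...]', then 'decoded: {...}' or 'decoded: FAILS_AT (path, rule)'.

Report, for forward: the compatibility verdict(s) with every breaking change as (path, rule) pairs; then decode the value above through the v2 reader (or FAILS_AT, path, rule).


forward: COMPATIBLE []; decoded: {"geo": {"signature": 0x00, "id": 12, "archived": true, "duration": 0}, "verified": true, "primary": true, "zip": null, "version": 3}

arrows below run writer -> reader for Account
forward analysis of Account with v1 as reader and v2 as writer:
  geo <- geo (Contact -> Contact, writer required)
  verified <- verified (bool -> bool, writer optional)
  primary <- primary (bool -> bool, writer required)
  no writer field matches reader zip
  age <- version (int64 -> int64, writer optional)
  writer field zip has no reader counterpart
  geo.signature <- geo.signature (bytes -> bytes, writer required)
  geo.id <- geo.id (int32 -> int32, writer required)
  geo.archived <- geo.archived (bool -> bool, writer optional)
  geo.duration <- geo.duration (int32 -> int32, writer required)
  => no violations; forward on Account: COMPATIBLE
decode walk for Account under reader schema v2:
  geo.signature := 0x00
  geo.id := 12
  geo.archived := true
  geo.duration := 0
  verified := true
  primary := true
  zip := null (absent, optional -> null)
  version := 3 (from writer age)
  => decoded: {"geo": {"signature": 0x00, "id": 12, "archived": true, "duration": 0}, "verified": true, "primary": true, "zip": null, "version": 3}
diffs on Account not affecting the asked answer:
  field zip in record Account: tag 11 changed to 38 -> inert for the asked Account verdict: nothing fires
  field duration in record Contact: optional changed to required -> its effect on Account is confined to the backward direction, not asked


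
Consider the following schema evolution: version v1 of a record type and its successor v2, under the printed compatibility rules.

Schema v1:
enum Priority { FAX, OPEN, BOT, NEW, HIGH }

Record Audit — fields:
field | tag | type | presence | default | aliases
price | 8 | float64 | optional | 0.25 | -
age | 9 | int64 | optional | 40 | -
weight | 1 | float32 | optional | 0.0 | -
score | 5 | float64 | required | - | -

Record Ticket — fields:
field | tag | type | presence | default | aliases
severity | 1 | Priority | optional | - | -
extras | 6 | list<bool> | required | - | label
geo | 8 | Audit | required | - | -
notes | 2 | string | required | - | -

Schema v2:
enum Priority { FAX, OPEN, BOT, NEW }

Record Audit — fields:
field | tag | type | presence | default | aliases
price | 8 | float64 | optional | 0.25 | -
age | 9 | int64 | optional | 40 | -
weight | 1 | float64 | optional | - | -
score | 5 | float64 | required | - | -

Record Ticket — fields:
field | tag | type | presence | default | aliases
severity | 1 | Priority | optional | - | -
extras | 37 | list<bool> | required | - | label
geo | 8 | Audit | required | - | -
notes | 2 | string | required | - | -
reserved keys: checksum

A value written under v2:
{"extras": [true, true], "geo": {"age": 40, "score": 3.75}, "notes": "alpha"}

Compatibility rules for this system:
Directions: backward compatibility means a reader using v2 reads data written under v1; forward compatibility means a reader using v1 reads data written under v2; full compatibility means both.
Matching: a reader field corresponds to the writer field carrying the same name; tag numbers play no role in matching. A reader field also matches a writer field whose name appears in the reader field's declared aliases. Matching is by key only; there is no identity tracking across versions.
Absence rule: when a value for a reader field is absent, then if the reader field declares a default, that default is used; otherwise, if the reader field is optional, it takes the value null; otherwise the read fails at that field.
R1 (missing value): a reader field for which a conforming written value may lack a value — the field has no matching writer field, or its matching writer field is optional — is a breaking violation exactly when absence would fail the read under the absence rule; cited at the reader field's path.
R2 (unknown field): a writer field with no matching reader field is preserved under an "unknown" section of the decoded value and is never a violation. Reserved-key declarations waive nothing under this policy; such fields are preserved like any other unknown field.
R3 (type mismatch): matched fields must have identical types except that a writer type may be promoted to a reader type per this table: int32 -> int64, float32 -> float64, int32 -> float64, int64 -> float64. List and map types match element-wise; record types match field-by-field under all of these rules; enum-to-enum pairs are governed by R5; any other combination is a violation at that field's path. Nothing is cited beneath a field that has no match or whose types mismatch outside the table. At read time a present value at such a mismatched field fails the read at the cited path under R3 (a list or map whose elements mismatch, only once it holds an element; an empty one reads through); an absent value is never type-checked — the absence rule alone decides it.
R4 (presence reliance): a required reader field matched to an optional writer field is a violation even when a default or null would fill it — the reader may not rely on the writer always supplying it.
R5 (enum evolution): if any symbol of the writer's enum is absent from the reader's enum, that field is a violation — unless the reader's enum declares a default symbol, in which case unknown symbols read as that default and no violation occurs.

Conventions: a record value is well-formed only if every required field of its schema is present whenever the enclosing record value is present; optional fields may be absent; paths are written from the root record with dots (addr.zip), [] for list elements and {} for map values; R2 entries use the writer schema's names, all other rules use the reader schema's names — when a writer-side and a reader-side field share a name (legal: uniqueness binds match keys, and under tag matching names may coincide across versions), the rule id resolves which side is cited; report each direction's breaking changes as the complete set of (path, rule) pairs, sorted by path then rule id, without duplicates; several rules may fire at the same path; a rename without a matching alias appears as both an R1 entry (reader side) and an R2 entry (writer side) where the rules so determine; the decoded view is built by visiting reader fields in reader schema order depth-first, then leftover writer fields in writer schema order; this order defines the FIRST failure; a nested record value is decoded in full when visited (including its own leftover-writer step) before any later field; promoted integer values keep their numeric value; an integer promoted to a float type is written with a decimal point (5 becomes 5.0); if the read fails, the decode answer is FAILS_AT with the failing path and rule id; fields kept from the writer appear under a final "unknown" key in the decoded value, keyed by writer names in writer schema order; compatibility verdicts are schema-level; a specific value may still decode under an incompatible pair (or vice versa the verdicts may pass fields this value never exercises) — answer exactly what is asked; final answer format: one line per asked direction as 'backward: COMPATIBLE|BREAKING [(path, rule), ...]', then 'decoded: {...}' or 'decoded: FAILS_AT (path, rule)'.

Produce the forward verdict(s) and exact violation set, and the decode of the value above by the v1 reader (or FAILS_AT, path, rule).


each type pair in Ticket: writer, then reader
forward pass over Ticket, reader schema v1, writer schema v2:
  severity: paired with writer severity (Priority -> Priority; writer optional)
  extras: paired with writer extras (list<bool> -> list<bool>; writer required)
  geo: paired with writer geo (Audit -> Audit; writer required)
  notes: paired with writer notes (string -> string; writer required)
  geo.price: paired with writer geo.price (float64 -> float64; writer optional)
  geo.age: paired with writer geo.age (int64 -> int64; writer optional)
  geo.weight: paired with writer geo.weight (float64 -> float32; writer optional)
  geo.score: paired with writer geo.score (float64 -> float64; writer required)
  rule R3 violated at geo.weight
  => 1 violation(s): forward is BREAKING for Ticket
migrating the Ticket value to v1:
  severity := null (not supplied -> null)
  extras := [true, true]
  geo.price := 0.25 (no value, default fills)
  geo.age := 40
  geo.weight := 0.0 (no value, default fills)
  geo.score := 3.75
  notes := "alpha"
  => decoded: {"severity": null, "extras": [true, true], "geo": {"price": 0.25, "age": 40, "weight": 0.0, "score": 3.75}, "notes": "alpha"}
the rest of the Ticket diff is inert for this question:
  enum Priority (field severity in record Ticket): symbol HIGH removed -> matters only for Ticket's backward compatibility — outside the asked direction
  field extras in record Ticket: tag 6 changed to 37 -> triggers nothing under Ticket's printed rules — same verdict

forward: BREAKING [(geo.weight, R3)]; decoded: {"severity": null, "extras": [true, true], "geo": {"price": 0.25, "age": 40, "weight": 0.0, "score": 3.75}, "notes": "alpha"}


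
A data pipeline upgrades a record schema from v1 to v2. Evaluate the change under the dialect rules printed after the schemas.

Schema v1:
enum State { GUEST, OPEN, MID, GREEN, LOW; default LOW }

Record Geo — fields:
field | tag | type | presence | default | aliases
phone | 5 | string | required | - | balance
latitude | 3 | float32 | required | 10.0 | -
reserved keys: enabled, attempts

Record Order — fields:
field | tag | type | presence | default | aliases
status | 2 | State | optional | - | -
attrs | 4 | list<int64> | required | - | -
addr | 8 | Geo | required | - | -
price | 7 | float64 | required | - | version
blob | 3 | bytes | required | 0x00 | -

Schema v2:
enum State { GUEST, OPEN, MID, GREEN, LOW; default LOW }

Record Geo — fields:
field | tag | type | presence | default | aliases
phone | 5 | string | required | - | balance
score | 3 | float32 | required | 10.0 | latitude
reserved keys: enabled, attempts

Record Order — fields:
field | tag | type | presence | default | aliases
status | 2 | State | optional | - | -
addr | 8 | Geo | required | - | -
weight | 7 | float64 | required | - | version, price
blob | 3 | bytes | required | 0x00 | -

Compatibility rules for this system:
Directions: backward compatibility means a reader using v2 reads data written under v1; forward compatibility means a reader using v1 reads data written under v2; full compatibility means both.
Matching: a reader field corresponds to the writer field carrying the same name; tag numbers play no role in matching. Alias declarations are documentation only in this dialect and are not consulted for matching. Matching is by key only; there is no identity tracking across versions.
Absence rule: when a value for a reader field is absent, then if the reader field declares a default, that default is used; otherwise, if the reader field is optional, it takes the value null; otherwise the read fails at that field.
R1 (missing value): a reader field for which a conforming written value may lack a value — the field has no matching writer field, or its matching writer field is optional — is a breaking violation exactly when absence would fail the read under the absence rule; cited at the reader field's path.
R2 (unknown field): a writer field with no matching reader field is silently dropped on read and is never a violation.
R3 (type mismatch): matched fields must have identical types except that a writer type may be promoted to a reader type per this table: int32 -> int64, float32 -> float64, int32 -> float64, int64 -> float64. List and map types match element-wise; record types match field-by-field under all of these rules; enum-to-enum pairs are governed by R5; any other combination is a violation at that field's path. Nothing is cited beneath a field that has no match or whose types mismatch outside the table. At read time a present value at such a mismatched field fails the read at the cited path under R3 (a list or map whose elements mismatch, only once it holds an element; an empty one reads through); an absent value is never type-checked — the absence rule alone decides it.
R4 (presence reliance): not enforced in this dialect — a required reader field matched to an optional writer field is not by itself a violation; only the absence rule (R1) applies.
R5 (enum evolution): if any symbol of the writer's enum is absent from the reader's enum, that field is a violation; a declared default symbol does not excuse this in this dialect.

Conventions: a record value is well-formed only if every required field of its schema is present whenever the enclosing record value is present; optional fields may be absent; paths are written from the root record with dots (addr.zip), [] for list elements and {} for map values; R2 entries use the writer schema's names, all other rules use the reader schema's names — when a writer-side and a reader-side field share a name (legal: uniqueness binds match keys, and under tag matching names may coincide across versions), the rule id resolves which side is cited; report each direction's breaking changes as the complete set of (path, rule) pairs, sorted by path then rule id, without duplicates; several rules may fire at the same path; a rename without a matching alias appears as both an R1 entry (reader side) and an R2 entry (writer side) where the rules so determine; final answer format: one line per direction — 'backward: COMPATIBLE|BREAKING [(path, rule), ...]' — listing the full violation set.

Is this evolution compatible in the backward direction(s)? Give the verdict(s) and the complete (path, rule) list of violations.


backward: BREAKING [(weight, R1)]

in Order below, arrows point writer -> reader
backward analysis of Order with v2 as reader and v1 as writer:
  status: State -> State, writer optional; from status
  addr: Geo -> Geo, writer required; from addr
  weight: no writer-side match
  blob: bytes -> bytes, writer required; from blob
  attrs (writer side), unknown to reader
  price (writer side), unknown to reader
  addr.phone: string -> string, writer required; from addr.phone
  addr.score: no writer-side match
  addr.latitude (writer side), unknown to reader
  rule R1 violated at weight
  backward on Order therefore BREAKING (1)
ruling out the remaining Order differences:
  removed field attrs from record Order -> its effect on Order is confined to the forward direction, not asked
  renamed field latitude to score in record Geo (alias latitude declared on the renamed field) -> triggers nothing under Order's printed rules — same verdict


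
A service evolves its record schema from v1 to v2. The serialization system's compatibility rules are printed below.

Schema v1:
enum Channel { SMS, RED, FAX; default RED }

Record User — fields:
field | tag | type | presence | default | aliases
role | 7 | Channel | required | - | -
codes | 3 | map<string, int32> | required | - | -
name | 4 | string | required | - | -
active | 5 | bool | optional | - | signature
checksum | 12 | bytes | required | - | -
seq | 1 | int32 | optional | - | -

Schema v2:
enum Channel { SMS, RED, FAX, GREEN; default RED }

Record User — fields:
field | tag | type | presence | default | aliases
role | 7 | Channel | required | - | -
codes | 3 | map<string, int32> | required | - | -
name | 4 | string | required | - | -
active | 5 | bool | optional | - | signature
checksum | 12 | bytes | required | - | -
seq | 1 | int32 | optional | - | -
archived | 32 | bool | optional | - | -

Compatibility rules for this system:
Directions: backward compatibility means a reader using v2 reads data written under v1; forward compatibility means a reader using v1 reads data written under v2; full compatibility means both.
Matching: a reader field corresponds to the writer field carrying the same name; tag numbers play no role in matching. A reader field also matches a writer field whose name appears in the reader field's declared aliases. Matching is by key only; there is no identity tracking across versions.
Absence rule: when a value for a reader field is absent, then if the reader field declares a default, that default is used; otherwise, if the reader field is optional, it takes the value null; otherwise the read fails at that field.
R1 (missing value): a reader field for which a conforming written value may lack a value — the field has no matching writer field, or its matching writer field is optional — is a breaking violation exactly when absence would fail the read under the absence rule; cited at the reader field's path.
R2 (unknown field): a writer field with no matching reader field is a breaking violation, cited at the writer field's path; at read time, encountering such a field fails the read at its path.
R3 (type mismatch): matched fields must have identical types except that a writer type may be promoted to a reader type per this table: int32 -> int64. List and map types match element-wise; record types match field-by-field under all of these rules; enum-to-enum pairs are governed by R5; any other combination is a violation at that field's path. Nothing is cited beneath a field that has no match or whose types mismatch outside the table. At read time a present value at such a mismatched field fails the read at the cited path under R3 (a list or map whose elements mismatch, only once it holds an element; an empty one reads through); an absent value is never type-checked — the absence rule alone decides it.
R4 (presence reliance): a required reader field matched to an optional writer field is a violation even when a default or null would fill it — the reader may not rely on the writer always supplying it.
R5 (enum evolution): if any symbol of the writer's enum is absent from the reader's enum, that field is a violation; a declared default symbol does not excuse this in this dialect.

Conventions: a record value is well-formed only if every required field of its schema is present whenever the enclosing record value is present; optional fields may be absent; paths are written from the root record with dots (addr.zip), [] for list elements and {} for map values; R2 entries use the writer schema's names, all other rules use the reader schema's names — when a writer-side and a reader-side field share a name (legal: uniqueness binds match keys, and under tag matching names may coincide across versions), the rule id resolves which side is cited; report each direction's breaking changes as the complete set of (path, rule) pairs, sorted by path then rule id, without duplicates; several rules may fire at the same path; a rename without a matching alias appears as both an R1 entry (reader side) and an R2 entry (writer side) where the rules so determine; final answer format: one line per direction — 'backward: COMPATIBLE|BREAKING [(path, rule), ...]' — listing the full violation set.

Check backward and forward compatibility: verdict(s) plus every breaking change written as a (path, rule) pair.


backward: COMPATIBLE []; forward: BREAKING [(archived, R2), (role, R5)]

arrows below run writer -> reader for User
backward pass over User, reader schema v2, writer schema v1:
  role <- role (Channel -> Channel, writer required)
  codes <- codes (map<string, int32> -> map<string, int32>, writer required)
  name <- name (string -> string, writer required)
  active <- active (bool -> bool, writer optional)
  checksum <- checksum (bytes -> bytes, writer required)
  seq <- seq (int32 -> int32, writer optional)
  archived: no writer-side match
  => backward verdict for User: COMPATIBLE, no violations
forward pass over User, reader schema v1, writer schema v2:
  role <- role (Channel -> Channel, writer required)
  codes <- codes (map<string, int32> -> map<string, int32>, writer required)
  name <- name (string -> string, writer required)
  active <- active (bool -> bool, writer optional)
  checksum <- checksum (bytes -> bytes, writer required)
  seq <- seq (int32 -> int32, writer optional)
  writer field archived has no reader counterpart
  rule R2 violated at archived
  rule R5 violated at role
  => forward: BREAKING (2)


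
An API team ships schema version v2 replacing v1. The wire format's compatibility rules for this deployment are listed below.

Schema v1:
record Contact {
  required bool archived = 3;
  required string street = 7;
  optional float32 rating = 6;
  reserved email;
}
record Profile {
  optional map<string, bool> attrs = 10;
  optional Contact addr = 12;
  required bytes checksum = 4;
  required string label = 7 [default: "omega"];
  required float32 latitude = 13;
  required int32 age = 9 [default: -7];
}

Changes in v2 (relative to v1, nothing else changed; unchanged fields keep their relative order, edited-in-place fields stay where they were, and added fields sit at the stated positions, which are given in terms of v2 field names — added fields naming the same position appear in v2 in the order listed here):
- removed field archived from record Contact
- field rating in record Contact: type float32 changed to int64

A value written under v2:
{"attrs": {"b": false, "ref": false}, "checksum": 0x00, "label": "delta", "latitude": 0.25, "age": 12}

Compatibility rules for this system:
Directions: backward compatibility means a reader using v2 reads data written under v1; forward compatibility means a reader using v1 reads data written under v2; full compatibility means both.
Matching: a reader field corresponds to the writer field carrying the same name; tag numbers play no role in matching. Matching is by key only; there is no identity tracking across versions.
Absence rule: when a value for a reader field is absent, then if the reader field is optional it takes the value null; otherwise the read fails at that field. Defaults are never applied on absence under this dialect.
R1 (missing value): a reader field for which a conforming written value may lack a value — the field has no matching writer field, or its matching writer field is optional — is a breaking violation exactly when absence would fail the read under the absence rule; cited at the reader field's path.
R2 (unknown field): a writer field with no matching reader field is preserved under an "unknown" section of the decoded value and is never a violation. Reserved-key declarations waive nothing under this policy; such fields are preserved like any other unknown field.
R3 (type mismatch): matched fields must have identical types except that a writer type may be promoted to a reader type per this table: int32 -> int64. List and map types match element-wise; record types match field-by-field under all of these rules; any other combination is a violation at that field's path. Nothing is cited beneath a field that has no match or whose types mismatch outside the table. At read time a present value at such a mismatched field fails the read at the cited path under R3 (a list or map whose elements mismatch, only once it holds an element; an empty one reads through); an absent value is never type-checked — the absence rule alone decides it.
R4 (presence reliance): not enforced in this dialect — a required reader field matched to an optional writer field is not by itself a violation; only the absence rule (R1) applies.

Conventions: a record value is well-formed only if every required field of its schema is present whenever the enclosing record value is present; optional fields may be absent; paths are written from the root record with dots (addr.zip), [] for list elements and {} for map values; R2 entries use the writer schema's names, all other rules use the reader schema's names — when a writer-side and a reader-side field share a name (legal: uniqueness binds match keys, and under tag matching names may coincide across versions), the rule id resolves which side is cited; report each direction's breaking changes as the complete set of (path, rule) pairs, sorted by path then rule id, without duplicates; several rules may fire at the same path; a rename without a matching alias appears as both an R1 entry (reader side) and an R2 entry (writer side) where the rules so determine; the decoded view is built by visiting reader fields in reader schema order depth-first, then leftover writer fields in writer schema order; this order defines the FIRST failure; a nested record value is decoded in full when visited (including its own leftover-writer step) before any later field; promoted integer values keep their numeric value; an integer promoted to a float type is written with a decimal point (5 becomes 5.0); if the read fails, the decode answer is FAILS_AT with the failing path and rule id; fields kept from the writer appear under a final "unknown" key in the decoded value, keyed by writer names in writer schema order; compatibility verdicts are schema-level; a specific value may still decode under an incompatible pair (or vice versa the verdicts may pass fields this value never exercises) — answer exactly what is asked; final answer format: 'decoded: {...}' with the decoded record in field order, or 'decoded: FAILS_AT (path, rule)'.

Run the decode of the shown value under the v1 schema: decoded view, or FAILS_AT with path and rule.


in Profile below, arrows point writer -> reader
decoding the Profile value with the v1 reader:
  attrs := {"b": false, "ref": false}
  addr := null (absent, optional -> null)
  checksum := 0x00
  label := "delta"
  latitude := 0.25
  age := 12
  => decoded: {"attrs": {"b": false, "ref": false}, "addr": null, "checksum": 0x00, "label": "delta", "latitude": 0.25, "age": 12}
remaining Profile differences; none change what is asked:
  removed field archived from record Contact -> shifts the Profile verdicts, not this decode
  field rating in record Contact: type float32 changed to int64 -> shifts the Profile verdicts, not this decode

decoded: {"attrs": {"b": false, "ref": false}, "addr": null, "checksum": 0x00, "label": "delta", "latitude": 0.25, "age": 12}


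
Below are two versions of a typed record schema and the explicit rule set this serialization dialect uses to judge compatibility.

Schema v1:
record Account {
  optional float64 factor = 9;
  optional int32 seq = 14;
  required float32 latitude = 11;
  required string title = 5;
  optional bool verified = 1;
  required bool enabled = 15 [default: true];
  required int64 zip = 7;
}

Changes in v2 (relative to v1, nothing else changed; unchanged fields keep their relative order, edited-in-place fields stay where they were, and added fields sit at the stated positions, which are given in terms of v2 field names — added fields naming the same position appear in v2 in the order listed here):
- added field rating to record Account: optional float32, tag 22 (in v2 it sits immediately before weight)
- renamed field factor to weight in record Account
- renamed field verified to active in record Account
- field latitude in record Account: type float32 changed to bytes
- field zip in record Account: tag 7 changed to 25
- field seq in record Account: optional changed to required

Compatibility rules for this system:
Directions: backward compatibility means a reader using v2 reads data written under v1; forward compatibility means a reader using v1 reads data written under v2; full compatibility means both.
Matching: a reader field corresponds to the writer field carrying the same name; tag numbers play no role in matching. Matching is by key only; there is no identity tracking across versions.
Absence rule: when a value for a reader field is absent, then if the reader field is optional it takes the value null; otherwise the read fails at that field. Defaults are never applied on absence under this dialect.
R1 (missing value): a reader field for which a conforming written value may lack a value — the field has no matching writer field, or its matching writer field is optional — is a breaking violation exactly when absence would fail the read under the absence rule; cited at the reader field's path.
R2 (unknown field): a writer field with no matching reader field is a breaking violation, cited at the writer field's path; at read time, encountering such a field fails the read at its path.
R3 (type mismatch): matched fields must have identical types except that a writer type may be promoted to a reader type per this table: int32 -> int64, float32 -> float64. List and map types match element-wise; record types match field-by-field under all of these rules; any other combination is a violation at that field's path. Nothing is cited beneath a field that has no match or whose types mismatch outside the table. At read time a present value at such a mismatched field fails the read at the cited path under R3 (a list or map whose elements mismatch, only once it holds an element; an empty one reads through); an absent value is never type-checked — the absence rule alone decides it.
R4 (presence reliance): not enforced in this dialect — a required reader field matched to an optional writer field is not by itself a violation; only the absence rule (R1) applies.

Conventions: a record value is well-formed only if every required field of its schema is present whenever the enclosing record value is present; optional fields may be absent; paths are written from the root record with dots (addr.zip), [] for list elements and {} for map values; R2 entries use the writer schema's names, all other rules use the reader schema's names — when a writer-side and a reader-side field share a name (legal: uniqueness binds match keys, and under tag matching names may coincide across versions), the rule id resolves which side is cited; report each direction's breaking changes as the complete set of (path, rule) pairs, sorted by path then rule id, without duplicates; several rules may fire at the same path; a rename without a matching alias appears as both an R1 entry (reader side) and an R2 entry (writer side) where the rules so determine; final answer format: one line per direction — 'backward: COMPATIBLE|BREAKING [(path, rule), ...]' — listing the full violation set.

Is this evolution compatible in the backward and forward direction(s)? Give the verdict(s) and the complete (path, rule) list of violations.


backward: BREAKING [(factor, R2), (latitude, R3), (seq, R1), (verified, R2)]; forward: BREAKING [(active, R2), (latitude, R3), (rating, R2), (weight, R2)]

arrows below run writer -> reader for Account
backward analysis of Account with v2 as reader and v1 as writer:
  no writer field matches reader rating
  no writer field matches reader weight
  seq: int32 -> int32, writer optional; from seq
  latitude: float32 -> bytes, writer required; from latitude
  title: string -> string, writer required; from title
  no writer field matches reader active
  enabled: bool -> bool, writer required; from enabled
  zip: int64 -> int64, writer required; from zip
  writer field factor has no reader counterpart
  writer field verified has no reader counterpart
  R2 fires at factor
  R3 fires at latitude
  R1 fires at seq
  R2 fires at verified
  backward on Account therefore BREAKING (4)
forward analysis of Account with v1 as reader and v2 as writer:
  no writer field matches reader factor
  seq: int32 -> int32, writer required; from seq
  latitude: bytes -> float32, writer required; from latitude
  title: string -> string, writer required; from title
  no writer field matches reader verified
  enabled: bool -> bool, writer required; from enabled
  zip: int64 -> int64, writer required; from zip
  writer field rating has no reader counterpart
  writer field weight has no reader counterpart
  writer field active has no reader counterpart
  R2 fires at active
  R3 fires at latitude
  R2 fires at rating
  R2 fires at weight
  forward on Account therefore BREAKING (4)


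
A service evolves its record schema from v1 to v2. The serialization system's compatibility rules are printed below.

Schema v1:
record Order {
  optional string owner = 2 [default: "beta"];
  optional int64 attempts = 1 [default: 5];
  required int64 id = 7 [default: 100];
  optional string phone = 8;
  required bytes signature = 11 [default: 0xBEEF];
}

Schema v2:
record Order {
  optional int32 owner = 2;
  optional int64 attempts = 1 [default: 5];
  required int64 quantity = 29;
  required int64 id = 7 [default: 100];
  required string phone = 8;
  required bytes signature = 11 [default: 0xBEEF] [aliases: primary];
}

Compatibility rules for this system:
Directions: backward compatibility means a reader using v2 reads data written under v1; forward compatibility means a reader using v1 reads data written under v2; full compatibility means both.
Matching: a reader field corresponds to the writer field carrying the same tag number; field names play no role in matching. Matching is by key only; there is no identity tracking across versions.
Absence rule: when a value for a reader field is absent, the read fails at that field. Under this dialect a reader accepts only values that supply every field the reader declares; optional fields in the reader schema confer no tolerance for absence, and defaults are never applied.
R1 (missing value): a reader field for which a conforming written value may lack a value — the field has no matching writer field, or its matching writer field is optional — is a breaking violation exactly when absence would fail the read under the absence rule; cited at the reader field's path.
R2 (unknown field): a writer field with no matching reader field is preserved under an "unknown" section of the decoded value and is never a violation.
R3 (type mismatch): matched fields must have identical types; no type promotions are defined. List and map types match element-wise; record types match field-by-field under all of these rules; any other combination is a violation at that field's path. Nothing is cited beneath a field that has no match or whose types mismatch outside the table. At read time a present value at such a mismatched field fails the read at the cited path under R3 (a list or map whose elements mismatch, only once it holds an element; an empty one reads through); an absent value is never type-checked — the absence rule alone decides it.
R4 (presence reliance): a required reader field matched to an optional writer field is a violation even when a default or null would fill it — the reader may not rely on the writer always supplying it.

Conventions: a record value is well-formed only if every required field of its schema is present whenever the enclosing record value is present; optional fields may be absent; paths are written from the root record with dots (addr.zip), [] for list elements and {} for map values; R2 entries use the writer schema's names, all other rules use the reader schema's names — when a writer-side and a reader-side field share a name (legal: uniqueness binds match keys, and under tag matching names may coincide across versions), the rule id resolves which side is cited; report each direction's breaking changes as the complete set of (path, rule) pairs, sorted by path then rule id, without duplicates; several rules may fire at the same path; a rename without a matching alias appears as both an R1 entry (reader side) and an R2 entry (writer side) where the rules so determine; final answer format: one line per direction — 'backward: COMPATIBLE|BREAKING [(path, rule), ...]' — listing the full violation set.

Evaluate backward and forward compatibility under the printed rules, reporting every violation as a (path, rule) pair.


each type pair in Order: writer, then reader
checking backward for Order: reader v2 against writer v1:
  owner <- owner (string -> int32, writer optional)
  attempts <- attempts (int64 -> int64, writer optional)
  no writer field matches reader quantity
  id <- id (int64 -> int64, writer required)
  phone <- phone (string -> string, writer optional)
  signature <- signature (bytes -> bytes, writer required)
  breaking: (attempts, R1)
  breaking: (owner, R1)
  breaking: (owner, R3)
  breaking: (phone, R1)
  breaking: (phone, R4)
  breaking: (quantity, R1)
  => 6 violation(s): backward is BREAKING for Order
checking forward for Order: reader v1 against writer v2:
  owner <- owner (int32 -> string, writer optional)
  attempts <- attempts (int64 -> int64, writer optional)
  id <- id (int64 -> int64, writer required)
  phone <- phone (string -> string, writer required)
  signature <- signature (bytes -> bytes, writer required)
  leftover writer field: quantity
  breaking: (attempts, R1)
  breaking: (owner, R1)
  breaking: (owner, R3)
  => 3 violation(s): forward is BREAKING for Order

backward: BREAKING [(attempts, R1), (owner, R1), (owner, R3), (phone, R1), (phone, R4), (quantity, R1)]; forward: BREAKING [(attempts, R1), (owner, R1), (owner, R3)]
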